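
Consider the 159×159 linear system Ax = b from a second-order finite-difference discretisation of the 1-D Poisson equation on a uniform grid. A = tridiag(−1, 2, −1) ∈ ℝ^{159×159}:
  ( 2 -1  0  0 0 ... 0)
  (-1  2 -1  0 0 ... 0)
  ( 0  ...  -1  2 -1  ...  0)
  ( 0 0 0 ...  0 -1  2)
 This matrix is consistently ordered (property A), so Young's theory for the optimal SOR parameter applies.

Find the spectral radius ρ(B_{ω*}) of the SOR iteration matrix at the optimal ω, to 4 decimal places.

n=159: λ(B_J) = 1 − λ(A)/2 = cos(kπ/160); k=1 gives ρ_J = 0.9998.
√(1−ρ_J²) = |sin(π/160)| = 0.01963
ω* = 2/(1 + 0.01963) = 2/1.01963 = 1.9615.
Hence ρ(B_{ω*}) = 1.9615 − 1 = 0.9615.

ρ_SOR = 0.9615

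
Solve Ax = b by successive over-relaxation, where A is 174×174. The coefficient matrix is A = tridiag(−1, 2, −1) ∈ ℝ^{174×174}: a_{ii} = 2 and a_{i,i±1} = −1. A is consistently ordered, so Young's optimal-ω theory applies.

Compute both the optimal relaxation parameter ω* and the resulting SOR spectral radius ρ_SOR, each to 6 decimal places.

ω* = 1.964731, ρ_SOR = 0.964731

With n=174, ρ(Jacobi) = cos(π/175) = 0.999839.
√(1−ρ_J²) simplifies to sin(π/175) = 0.0179510.
ω* = 2/(1+0.0179510) = 1.964731
ρ_SOR = ω* − 1 ≈ 0.964731.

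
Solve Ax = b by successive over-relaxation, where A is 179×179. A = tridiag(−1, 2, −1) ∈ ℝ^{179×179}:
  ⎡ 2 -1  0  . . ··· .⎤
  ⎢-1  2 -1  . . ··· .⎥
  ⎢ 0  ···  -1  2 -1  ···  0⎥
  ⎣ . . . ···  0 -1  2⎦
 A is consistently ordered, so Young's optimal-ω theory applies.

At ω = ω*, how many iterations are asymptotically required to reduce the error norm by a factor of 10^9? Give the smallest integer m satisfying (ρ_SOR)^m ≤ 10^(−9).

spectrum of D⁻¹(L+U) = {cos(kπ/180) : 1≤k≤179}; ρ_J = cos(π/180) = 0.9998477.
1 − cos²(π/180) = sin²(π/180) ⇒ √(1−ρ_J²) = sin(π/180) = 0.0174524.
Young: ω* = 2/(1+√(1−ρ_J²)) = 2/(1+0.0174524) = 2/1.0174524 = 1.9656939.
[ρ_SOR] ω* − 1 = 0.9656939.
ρ_SOR^m ≤ 10^(−9) ⇔ m ≥ 9·ln10/(−ln 0.9656939) = 20.7233/0.0349084 = 593.648; m = ⌈593.648⌉ = 594.

m = 594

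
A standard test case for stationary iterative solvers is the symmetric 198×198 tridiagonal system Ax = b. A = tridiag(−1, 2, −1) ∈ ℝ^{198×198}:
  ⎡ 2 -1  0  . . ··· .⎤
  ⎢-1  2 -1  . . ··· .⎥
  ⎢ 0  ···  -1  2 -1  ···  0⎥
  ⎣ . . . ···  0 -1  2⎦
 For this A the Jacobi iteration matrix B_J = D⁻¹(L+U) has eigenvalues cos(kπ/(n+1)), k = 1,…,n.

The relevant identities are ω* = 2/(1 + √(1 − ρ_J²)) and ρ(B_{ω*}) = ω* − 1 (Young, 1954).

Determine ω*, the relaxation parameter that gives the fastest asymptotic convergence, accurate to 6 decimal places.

ω* = 1.968918

With n=198, ρ(Jacobi) = cos(π/199) = 0.999875.
√(1−ρ_J²) = |sin(π/199)| = 0.0157862
Young: ω* = 2/(1+√(1−ρ_J²)) = 2/(1+0.0157862) = 2/1.0157862 = 1.968918.
and ρ(B_{ω*}) = 1.968918 − 1 = 0.968918.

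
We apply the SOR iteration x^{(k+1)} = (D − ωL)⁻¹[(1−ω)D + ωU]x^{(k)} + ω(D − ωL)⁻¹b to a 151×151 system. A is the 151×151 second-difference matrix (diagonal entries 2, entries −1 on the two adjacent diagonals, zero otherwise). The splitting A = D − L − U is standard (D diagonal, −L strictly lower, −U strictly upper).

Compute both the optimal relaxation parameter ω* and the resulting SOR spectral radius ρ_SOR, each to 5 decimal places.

½·tridiag(1,0,1) at n=151: λ_k = cos(kπ/152); max |λ| at k=1 ⇒ ρ_J = cos(π/152) ≈ 0.99979.
root = sin(π/152) = 0.020667  (since 1−cos² = sin²).
Then 2/(1+√(1−ρ_J²)) = 2/(1+0.020667); ω* = 2/1.020667 = 1.95950.
ρ_SOR = ω* − 1 ≈ 0.95950.

ω* = 1.95950, ρ_SOR = 0.95950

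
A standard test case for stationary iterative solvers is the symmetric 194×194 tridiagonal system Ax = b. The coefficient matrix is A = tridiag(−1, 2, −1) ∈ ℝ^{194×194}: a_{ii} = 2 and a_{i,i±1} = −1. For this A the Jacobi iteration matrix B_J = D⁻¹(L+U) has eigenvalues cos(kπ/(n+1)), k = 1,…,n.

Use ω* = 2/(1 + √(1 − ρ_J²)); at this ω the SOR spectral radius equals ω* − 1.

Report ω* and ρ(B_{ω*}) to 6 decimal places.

½·tridiag(1,0,1) at n=194: λ_k = cos(kπ/195); max |λ| at k=1 ⇒ ρ_J = cos(π/195) ≈ 0.999870.
√(1−ρ_J²) = |sin(π/195)| = 0.0161100
ω* = 2/(1 + 0.0161100) = 2/1.0161100 = 1.968291.
At ω = 1.968291 every |λ(B_ω)| = ω−1, so ρ_SOR = 0.968291.

ω* = 1.968291, ρ_SOR = 0.968291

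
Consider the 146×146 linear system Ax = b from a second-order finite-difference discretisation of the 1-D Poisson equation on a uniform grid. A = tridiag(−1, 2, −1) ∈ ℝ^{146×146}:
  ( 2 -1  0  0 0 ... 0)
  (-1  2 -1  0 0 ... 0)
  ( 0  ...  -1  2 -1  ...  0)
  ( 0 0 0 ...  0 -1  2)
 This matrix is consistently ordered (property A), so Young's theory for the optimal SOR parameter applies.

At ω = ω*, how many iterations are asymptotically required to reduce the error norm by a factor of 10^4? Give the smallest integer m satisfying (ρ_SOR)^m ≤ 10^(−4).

½·tridiag(1,0,1) at n=146: λ_k = cos(kπ/147); max |λ| at k=1 ⇒ ρ_J = cos(π/147) ≈ 0.9997716.
√(1−ρ_J²) = |sin(π/147)| = 0.0213698
Young: ω* = 2/(1+√(1−ρ_J²)) = 2/(1+0.0213698) = 2/1.0213698 = 1.9581546.
ρ_SOR = ω* − 1 ≈ 0.9581546.
m ≥ 4·ln10 / (−ln 0.9581546) = 215.466; smallest integer m = 216.

m = 216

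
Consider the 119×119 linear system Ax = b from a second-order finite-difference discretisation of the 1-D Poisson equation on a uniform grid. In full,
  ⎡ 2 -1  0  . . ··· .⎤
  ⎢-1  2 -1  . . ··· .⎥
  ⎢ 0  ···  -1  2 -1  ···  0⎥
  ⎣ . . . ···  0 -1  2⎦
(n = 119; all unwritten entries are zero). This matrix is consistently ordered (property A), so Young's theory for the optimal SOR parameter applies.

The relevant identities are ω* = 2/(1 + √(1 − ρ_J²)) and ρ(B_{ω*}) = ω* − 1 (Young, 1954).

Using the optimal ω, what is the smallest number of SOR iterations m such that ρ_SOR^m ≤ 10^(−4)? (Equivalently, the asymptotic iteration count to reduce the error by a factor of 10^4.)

m = 176

B_J for the 119×119 system has eigenvalues cos(kπ/120); ρ_J = cos(π/120) = 0.9996573.
√(1−ρ_J²) simplifies to sin(π/120) = 0.0261769.
Young: ω* = 2/(1+√(1−ρ_J²)) = 2/(1+0.0261769) = 2/1.0261769 = 1.9489817.
At ω = 1.9489817 every |λ(B_ω)| = ω−1, so ρ_SOR = 0.9489817.
Need (0.9489817)^m ≤ 10^(−4): m ≥ 4·ln10/|ln 0.9489817| = 9.21034/0.0523658 = 175.885 ⇒ m = 176.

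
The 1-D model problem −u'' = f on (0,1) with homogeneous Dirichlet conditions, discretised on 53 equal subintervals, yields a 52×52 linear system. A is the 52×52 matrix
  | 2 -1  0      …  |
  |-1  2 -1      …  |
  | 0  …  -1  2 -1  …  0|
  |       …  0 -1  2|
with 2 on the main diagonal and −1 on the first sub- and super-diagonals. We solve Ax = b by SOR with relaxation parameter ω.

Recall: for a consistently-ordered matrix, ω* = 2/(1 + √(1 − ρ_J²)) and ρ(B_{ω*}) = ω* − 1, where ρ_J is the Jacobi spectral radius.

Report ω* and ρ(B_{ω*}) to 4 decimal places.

ρ_J = max_k |cos(kπ/53)| = cos(π/53) = 0.9982
√(1 − cos²(π/53)) = sin(π/53) ≈ 0.05924.
ω* = 2 / (1 + 0.05924) = 2 / 1.05924 ≈ 1.8881.
At ω = 1.8881 every |λ(B_ω)| = ω−1, so ρ_SOR = 0.8881.

ω* = 1.8881, ρ_SOR = 0.8881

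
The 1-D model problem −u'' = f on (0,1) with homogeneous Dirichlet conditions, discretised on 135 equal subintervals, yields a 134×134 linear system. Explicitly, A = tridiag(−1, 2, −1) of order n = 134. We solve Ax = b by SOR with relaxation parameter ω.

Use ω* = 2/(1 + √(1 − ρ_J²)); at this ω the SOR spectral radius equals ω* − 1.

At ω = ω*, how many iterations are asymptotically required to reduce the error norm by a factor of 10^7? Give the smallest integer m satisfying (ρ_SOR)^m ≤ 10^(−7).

m = 347

n=134: λ(B_J) = 1 − λ(A)/2 = cos(kπ/135); k=1 gives ρ_J = 0.9997292.
1 − cos²(π/135) = sin²(π/135) ⇒ √(1−ρ_J²) = sin(π/135) = 0.0232690.
ω* = 2/(1+0.0232690) = 1.9545203
ρ_SOR = ω* − 1 ≈ 0.9545203.
(0.9545203)^m ≤ 10^{−7}  ⇒  m·ln(0.9545203) ≤ −7·ln10  ⇒  m ≥ 346.280  ⇒  m = 347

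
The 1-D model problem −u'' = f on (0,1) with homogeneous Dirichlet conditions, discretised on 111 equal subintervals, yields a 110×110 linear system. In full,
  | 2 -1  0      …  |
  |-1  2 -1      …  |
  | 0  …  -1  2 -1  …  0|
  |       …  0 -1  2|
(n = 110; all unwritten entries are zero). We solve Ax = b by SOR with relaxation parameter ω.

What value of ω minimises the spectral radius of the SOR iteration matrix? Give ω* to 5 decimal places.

ω* = 1.94496

B_J for the 110×110 system has eigenvalues cos(kπ/111); ρ_J = cos(π/111) = 0.99960.
√(1−ρ_J²) simplifies to sin(π/111) = 0.028299.
Young: ω* = 2/(1+√(1−ρ_J²)) = 2/(1+0.028299) = 2/1.028299 = 1.94496.
ρ_SOR = ω* − 1 ≈ 0.94496.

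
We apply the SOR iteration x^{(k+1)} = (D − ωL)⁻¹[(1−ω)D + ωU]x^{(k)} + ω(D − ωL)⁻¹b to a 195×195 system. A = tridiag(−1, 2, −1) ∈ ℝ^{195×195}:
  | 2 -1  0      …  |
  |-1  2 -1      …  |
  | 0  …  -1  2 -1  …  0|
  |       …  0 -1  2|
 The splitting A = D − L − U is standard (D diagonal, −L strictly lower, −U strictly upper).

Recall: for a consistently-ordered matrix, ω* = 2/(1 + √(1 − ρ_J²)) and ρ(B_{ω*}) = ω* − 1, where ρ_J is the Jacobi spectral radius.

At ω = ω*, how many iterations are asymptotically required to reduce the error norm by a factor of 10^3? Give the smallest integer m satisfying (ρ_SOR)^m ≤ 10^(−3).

B_J for the 195×195 system has eigenvalues cos(kπ/196); ρ_J = cos(π/196) = 0.9998715.
√(1−ρ_J²) = |sin(π/196)| = 0.0160278
So ω* = 2/1.0160278 = 1.9684501 (Young).
ρ_SOR = ω* − 1 ≈ 0.9684501.
Need (0.9684501)^m ≤ 10^(−3): m ≥ 3·ln10/|ln 0.9684501| = 6.90776/0.0320583 = 215.475 ⇒ m = 216.

m = 216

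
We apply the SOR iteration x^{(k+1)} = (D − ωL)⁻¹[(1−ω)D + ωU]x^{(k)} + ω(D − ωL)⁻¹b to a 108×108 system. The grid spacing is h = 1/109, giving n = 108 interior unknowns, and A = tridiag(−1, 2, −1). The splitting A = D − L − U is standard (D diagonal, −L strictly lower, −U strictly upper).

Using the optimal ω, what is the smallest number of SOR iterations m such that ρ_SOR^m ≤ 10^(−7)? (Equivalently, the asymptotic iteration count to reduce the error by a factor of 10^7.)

½·tridiag(1,0,1) at n=108: λ_k = cos(kπ/109); max |λ| at k=1 ⇒ ρ_J = cos(π/109) ≈ 0.9995847.
√(1−ρ_J²) = |sin(π/109)| = 0.0288180
ω* = 2 / (1 + 0.0288180) = 2 / 1.0288180 ≈ 1.9439784.
ρ_SOR = ω* − 1 ≈ 0.9439784.
(0.9439784)^m ≤ 10^{−7}  ⇒  m·ln(0.9439784) ≤ −7·ln10  ⇒  m ≥ 279.576  ⇒  m = 280

m = 280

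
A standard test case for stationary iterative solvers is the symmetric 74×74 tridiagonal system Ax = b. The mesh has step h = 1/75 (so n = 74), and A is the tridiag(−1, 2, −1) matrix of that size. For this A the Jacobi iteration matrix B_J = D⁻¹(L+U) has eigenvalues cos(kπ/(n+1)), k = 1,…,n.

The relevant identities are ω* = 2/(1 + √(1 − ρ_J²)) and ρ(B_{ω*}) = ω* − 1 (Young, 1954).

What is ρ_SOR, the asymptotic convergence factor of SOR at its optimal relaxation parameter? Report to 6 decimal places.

With n=74, ρ(Jacobi) = cos(π/75) = 0.999123.
√(1−ρ_J²) simplifies to sin(π/75) = 0.0418757.
So ω* = 2/1.0418757 = 1.919615 (Young).
At ω = 1.919615 every |λ(B_ω)| = ω−1, so ρ_SOR = 0.919615.

ρ_SOR = 0.919615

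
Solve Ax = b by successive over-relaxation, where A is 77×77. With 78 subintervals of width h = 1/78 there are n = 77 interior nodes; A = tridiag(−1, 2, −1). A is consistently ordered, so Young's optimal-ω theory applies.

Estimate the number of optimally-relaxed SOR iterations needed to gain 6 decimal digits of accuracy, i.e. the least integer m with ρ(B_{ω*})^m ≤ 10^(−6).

B_J for the 77×77 system has eigenvalues cos(kπ/78); ρ_J = cos(π/78) = 0.9991890.
1 − cos²(π/78) = sin²(π/78) ⇒ √(1−ρ_J²) = sin(π/78) = 0.0402659.
[ω*] 2 ÷ (1 + 0.0402659) = 2 ÷ 1.0402659 = 1.9225854.
and ρ(B_{ω*}) = 1.9225854 − 1 = 0.9225854.
Need (0.9225854)^m ≤ 10^(−6): m ≥ 6·ln10/|ln 0.9225854| = 13.8155/0.0805753 = 171.461 ⇒ m = 172.

m = 172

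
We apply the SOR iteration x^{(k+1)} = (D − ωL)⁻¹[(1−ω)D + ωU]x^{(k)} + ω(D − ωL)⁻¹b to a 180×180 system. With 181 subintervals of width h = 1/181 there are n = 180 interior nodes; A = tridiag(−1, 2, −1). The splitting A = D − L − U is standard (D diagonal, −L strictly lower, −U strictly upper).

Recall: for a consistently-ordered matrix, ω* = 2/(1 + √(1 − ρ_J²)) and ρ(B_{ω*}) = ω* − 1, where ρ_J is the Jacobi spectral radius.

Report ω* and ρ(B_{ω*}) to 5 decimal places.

With n=180, ρ(Jacobi) = cos(π/181) = 0.99985.
root = sin(π/181) = 0.017356  (since 1−cos² = sin²).
[ω*] 2 ÷ (1 + 0.017356) = 2 ÷ 1.017356 = 1.96588.
Hence ρ(B_{ω*}) = 1.96588 − 1 = 0.96588.

ω* = 1.96588, ρ_SOR = 0.96588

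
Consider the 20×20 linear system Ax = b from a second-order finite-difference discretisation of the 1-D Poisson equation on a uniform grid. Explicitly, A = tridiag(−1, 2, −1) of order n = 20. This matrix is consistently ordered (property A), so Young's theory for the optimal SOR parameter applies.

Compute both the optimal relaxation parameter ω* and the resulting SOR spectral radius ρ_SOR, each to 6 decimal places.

ω* = 1.740580, ρ_SOR = 0.740580

With n=20, ρ(Jacobi) = cos(π/21) = 0.988831.
√(1 − cos²(π/21)) = sin(π/21) ≈ 0.1490423.
ω* = 2/(1+0.1490423) = 1.740580
and ρ(B_{ω*}) = 1.740580 − 1 = 0.740580.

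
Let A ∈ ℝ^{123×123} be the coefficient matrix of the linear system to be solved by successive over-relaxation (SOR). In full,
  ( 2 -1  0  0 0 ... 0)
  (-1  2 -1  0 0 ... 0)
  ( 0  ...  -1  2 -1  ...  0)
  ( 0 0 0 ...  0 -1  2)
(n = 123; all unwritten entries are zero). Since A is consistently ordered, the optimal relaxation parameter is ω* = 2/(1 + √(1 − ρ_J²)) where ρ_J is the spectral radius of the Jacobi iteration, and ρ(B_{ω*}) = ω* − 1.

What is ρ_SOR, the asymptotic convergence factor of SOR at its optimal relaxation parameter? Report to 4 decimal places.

With n=123, ρ(Jacobi) = cos(π/124) = 0.9997.
root = sin(π/124) = 0.02533  (since 1−cos² = sin²).
So ω* = 2/1.02533 = 1.9506 (Young).
ρ(B_{ω*}) = ω*−1 = 0.9506

ρ_SOR = 0.9506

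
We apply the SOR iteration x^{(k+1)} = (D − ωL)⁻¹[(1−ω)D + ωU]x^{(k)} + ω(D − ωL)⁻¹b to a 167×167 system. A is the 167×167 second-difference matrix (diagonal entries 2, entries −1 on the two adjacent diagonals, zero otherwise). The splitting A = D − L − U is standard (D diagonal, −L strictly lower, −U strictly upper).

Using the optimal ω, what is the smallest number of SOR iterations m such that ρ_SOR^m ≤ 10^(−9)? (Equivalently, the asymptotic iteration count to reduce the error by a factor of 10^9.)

m = 555

n=167: λ(B_J) = 1 − λ(A)/2 = cos(kπ/168); k=1 gives ρ_J = 0.9998252.
root = sin(π/168) = 0.0186989  (since 1−cos² = sin²).
ω* = 2/(1 + 0.0186989) = 2/1.0186989 = 1.9632887.
and ρ(B_{ω*}) = 1.9632887 − 1 = 0.9632887.
Need (0.9632887)^m ≤ 10^(−9): m ≥ 9·ln10/|ln 0.9632887| = 20.7233/0.0374021 = 554.068 ⇒ m = 555.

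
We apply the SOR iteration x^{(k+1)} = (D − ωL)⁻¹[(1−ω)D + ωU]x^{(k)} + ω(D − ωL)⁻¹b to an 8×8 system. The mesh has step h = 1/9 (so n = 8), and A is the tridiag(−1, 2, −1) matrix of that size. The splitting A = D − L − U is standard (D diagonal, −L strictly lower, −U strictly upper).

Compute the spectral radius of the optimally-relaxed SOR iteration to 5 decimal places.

ρ_SOR = 0.49029

With n=8, ρ(Jacobi) = cos(π/9) = 0.93969.
√(1−ρ_J²) = |sin(π/9)| = 0.342020
ω* = 2 / (1 + 0.342020) = 2 / 1.342020 ≈ 1.49029.
ρ_SOR = ω* − 1 = 1.49029 − 1 = 0.49029.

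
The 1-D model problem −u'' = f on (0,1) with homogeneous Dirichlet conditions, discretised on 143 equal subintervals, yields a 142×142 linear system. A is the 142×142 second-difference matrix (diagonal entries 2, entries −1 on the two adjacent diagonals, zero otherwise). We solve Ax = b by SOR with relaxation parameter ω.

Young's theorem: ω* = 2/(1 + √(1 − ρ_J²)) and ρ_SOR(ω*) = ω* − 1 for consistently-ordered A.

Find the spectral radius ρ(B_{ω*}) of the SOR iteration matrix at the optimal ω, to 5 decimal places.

ρ_SOR = 0.95701

½·tridiag(1,0,1) at n=142: λ_k = cos(kπ/143); max |λ| at k=1 ⇒ ρ_J = cos(π/143) ≈ 0.99976.
root = sin(π/143) = 0.021967  (since 1−cos² = sin²).
ω* = 2 / (1 + 0.021967) = 2 / 1.021967 ≈ 1.95701.
ρ(B_{ω*}) = ω*−1 = 0.95701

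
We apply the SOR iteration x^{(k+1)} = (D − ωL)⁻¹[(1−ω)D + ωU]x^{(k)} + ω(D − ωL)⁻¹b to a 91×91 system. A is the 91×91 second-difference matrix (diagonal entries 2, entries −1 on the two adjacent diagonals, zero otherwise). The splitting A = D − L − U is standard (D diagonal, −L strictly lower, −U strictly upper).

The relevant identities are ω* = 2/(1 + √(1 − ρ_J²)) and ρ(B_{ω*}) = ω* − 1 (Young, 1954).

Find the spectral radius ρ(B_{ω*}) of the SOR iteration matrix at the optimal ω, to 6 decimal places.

B_J for the 91×91 system has eigenvalues cos(kπ/92); ρ_J = cos(π/92) = 0.999417.
1 − cos²(π/92) = sin²(π/92) ⇒ √(1−ρ_J²) = sin(π/92) = 0.0341411.
Young: ω* = 2/(1+√(1−ρ_J²)) = 2/(1+0.0341411) = 2/1.0341411 = 1.933972.
ρ_SOR = ω* − 1 = 1.933972 − 1 = 0.933972.

ρ_SOR = 0.933972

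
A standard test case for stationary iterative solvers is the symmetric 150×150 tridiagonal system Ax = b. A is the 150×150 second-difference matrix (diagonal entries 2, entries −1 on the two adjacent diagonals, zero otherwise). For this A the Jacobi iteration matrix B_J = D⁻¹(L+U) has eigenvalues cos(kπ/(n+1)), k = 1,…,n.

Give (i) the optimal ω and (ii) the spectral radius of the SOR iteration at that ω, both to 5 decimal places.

ρ_J = max_k |cos(kπ/151)| = cos(π/151) = 0.99978
√(1 − cos²(π/151)) = sin(π/151) ≈ 0.020804.
ω* = 2/(1+0.020804) = 1.95924
ρ_SOR = ω* − 1 = 1.95924 − 1 = 0.95924.

ω* = 1.95924, ρ_SOR = 0.95924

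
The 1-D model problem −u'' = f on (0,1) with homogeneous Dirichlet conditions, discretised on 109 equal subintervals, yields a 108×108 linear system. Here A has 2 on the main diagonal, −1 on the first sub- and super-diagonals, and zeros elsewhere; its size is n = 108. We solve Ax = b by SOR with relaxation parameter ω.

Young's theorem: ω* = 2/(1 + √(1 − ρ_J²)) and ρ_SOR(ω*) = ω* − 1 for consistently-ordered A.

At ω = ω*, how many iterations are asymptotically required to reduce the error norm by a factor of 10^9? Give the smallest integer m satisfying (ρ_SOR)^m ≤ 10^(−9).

B_J for the 108×108 system has eigenvalues cos(kπ/109); ρ_J = cos(π/109) = 0.9995847.
1 − cos²(π/109) = sin²(π/109) ⇒ √(1−ρ_J²) = sin(π/109) = 0.0288180.
Then 2/(1+√(1−ρ_J²)) = 2/(1+0.0288180); ω* = 2/1.0288180 = 1.9439784.
At ω = 1.9439784 every |λ(B_ω)| = ω−1, so ρ_SOR = 0.9439784.
For 9 digits: m = 9·ln10 / (−ln 0.9439784) = 20.7233/0.057652 = 359.455; round up → m = 360.

m = 360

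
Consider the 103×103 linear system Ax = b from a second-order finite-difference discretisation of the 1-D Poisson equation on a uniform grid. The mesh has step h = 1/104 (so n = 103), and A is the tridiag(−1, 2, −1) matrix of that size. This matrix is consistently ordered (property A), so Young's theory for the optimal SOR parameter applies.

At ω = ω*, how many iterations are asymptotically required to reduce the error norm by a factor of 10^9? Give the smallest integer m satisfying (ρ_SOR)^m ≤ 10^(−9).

ρ_J = max_k |cos(kπ/104)| = cos(π/104) = 0.9995438
√(1 − cos²(π/104)) = sin(π/104) ≈ 0.0302030.
ω* = 2/(1 + 0.0302030) = 2/1.0302030 = 1.9413650.
[ρ_SOR] ω* − 1 = 0.9413650.
Need (0.9413650)^m ≤ 10^(−9): m ≥ 9·ln10/|ln 0.9413650| = 20.7233/0.0604243 = 342.963 ⇒ m = 343.

m = 343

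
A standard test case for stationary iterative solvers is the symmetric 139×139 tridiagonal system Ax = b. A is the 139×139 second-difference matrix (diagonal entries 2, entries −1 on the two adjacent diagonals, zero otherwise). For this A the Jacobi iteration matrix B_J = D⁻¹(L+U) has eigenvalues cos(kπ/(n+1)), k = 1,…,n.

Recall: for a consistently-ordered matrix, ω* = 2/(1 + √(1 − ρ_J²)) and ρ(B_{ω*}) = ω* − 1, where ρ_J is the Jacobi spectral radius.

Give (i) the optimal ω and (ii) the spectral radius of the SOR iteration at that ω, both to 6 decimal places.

n=139: λ(B_J) = 1 − λ(A)/2 = cos(kπ/140); k=1 gives ρ_J = 0.999748.
√(1 − cos²(π/140)) = sin(π/140) ≈ 0.0224381.
ω* = 2/(1+0.0224381) = 1.956109
At ω = 1.956109 every |λ(B_ω)| = ω−1, so ρ_SOR = 0.956109.

ω* = 1.956109, ρ_SOR = 0.956109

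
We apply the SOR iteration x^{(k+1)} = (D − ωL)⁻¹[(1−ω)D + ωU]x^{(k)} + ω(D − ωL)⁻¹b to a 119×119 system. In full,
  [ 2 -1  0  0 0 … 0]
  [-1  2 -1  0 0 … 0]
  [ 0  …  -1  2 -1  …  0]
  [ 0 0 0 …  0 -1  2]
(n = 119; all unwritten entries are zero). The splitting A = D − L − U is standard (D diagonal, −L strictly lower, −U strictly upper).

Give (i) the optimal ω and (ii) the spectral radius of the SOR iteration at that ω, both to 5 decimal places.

ω* = 1.94898, ρ_SOR = 0.94898

n=119: λ(B_J) = 1 − λ(A)/2 = cos(kπ/120); k=1 gives ρ_J = 0.99966.
√(1−ρ_J²) = |sin(π/120)| = 0.026177
ω* = 2/(1 + 0.026177) = 2/1.026177 = 1.94898.
At ω = 1.94898 every |λ(B_ω)| = ω−1, so ρ_SOR = 0.94898.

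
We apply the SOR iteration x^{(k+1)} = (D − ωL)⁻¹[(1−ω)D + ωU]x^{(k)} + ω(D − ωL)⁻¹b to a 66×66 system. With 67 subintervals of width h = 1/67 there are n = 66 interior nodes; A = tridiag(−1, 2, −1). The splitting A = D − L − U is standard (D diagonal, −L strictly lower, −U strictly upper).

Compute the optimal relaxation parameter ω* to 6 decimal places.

ω* = 1.910453

With n=66, ρ(Jacobi) = cos(π/67) = 0.998901.
√(1 − cos²(π/67)) = sin(π/67) ≈ 0.0468723.
ω* = 2/(1+0.0468723) = 1.910453
and ρ(B_{ω*}) = 1.910453 − 1 = 0.910453.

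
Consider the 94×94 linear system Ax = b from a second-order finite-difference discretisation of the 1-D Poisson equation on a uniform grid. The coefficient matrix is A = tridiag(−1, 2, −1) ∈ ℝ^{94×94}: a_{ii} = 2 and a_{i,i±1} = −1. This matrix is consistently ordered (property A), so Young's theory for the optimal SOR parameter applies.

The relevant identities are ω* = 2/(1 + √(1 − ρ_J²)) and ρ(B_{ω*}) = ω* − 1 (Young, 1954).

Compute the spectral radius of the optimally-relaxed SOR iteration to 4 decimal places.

ρ_SOR = 0.9360

[ρ_J] n=94: ρ(B_J) = cos(π/(n+1)) = cos(π/95) = 0.9995.
√(1 − cos²(π/95)) = sin(π/95) ≈ 0.03306.
ω* = 2/(1+0.03306) = 1.9360
[ρ_SOR] ω* − 1 = 0.9360.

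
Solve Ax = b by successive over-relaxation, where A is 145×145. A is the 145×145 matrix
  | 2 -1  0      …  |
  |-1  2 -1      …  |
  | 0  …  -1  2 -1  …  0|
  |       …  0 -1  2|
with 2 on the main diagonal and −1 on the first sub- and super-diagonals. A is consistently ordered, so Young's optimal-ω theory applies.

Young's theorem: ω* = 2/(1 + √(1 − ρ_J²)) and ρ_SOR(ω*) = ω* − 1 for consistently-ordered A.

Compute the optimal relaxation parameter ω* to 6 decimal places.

spectrum of D⁻¹(L+U) = {cos(kπ/146) : 1≤k≤145}; ρ_J = cos(π/146) = 0.999769.
√(1−ρ_J²) = |sin(π/146)| = 0.0215161
So ω* = 2/1.0215161 = 1.957874 (Young).
Hence ρ(B_{ω*}) = 1.957874 − 1 = 0.957874.

ω* = 1.957874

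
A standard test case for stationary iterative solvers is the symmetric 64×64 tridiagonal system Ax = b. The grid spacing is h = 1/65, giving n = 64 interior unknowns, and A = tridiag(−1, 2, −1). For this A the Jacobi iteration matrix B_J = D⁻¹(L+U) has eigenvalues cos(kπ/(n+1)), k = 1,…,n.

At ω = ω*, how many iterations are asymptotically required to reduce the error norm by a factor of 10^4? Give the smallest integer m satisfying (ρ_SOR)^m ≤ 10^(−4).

m = 96

With n=64, ρ(Jacobi) = cos(π/65) = 0.9988322.
1 − cos²(π/65) = sin²(π/65) ⇒ √(1−ρ_J²) = sin(π/65) = 0.0483134.
ω* = 2 / (1 + 0.0483134) = 2 / 1.0483134 ≈ 1.9078264.
Hence ρ(B_{ω*}) = 1.9078264 − 1 = 0.9078264.
ρ_SOR^m ≤ 10^(−4) ⇔ m ≥ 4·ln10/(−ln 0.9078264) = 9.21034/0.0967021 = 95.244; m = ⌈95.244⌉ = 96.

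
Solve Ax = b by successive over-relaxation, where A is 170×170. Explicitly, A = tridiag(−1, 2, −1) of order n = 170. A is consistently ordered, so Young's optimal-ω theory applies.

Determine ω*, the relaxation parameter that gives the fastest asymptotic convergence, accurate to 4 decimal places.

B_J for the 170×170 system has eigenvalues cos(kπ/171); ρ_J = cos(π/171) = 0.9998.
√(1 − cos²(π/171)) = sin(π/171) ≈ 0.01837.
Young: ω* = 2/(1+√(1−ρ_J²)) = 2/(1+0.01837) = 2/1.01837 = 1.9639.
Hence ρ(B_{ω*}) = 1.9639 − 1 = 0.9639.

ω* = 1.9639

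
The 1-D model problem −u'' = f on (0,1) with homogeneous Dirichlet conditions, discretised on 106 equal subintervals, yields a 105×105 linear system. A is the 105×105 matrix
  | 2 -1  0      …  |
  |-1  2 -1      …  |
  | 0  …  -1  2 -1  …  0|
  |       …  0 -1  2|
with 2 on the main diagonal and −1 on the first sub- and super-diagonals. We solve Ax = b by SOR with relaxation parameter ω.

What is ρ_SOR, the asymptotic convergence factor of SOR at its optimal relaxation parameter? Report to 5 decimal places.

ρ_SOR = 0.94244

B_J for the 105×105 system has eigenvalues cos(kπ/106); ρ_J = cos(π/106) = 0.99956.
1 − cos²(π/106) = sin²(π/106) ⇒ √(1−ρ_J²) = sin(π/106) = 0.029633.
ω* = 2/(1+0.029633) = 1.94244
ρ(B_{ω*}) = ω*−1 = 0.94244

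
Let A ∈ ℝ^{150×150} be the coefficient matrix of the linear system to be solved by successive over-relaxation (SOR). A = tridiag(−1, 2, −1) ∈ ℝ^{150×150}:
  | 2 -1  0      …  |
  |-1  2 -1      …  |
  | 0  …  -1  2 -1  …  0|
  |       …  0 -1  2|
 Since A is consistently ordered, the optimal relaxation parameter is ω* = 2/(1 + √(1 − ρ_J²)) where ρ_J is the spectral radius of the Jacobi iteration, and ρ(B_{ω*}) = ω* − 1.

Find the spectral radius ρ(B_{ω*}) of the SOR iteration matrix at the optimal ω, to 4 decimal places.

ρ_SOR = 0.9592

½·tridiag(1,0,1) at n=150: λ_k = cos(kπ/151); max |λ| at k=1 ⇒ ρ_J = cos(π/151) ≈ 0.9998.
√(1 − cos²(π/151)) = sin(π/151) ≈ 0.02080.
ω* = 2 / (1 + 0.02080) = 2 / 1.02080 ≈ 1.9592.
At ω = 1.9592 every |λ(B_ω)| = ω−1, so ρ_SOR = 0.9592.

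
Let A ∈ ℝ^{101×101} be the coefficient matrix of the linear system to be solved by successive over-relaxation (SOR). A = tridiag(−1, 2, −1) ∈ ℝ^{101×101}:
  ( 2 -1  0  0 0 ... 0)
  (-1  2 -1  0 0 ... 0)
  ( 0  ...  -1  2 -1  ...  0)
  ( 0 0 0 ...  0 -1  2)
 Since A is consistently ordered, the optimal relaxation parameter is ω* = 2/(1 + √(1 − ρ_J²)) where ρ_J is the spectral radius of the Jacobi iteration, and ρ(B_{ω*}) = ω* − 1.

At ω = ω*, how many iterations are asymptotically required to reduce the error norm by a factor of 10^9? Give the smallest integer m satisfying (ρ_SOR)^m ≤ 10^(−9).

m = 337

With n=101, ρ(Jacobi) = cos(π/102) = 0.9995257.
root = sin(π/102) = 0.0307951  (since 1−cos² = sin²).
So ω* = 2/1.0307951 = 1.9402498 (Young).
ρ_SOR = ω* − 1 ≈ 0.9402498.
For 9 digits: m = 9·ln10 / (−ln 0.9402498) = 20.7233/0.0616097 = 336.364; round up → m = 337.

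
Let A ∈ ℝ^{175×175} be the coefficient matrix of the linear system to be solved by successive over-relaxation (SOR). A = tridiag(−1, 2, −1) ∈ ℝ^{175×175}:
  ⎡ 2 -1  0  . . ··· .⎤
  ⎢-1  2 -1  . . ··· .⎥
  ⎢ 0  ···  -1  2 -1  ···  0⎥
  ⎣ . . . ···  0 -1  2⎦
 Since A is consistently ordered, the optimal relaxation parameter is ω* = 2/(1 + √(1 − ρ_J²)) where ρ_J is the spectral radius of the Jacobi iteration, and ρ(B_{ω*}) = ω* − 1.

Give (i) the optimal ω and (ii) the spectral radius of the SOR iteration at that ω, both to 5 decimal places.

ω* = 1.96493, ρ_SOR = 0.96493

n=175: λ(B_J) = 1 − λ(A)/2 = cos(kπ/176); k=1 gives ρ_J = 0.99984.
√(1−ρ_J²) simplifies to sin(π/176) = 0.017849.
So ω* = 2/1.017849 = 1.96493 (Young).
Hence ρ(B_{ω*}) = 1.96493 − 1 = 0.96493.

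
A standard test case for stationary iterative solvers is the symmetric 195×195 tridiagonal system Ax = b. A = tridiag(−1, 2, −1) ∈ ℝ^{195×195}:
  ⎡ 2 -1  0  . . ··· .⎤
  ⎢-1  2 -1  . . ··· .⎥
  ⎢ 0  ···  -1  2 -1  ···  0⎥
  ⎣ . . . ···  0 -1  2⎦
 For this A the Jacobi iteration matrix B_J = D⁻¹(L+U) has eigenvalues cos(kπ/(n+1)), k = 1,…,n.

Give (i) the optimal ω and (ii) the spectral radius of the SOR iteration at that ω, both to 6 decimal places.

B_J for the 195×195 system has eigenvalues cos(kπ/196); ρ_J = cos(π/196) = 0.999872.
root = sin(π/196) = 0.0160278  (since 1−cos² = sin²).
So ω* = 2/1.0160278 = 1.968450 (Young).
ρ_SOR = ω* − 1 ≈ 0.968450.

ω* = 1.968450, ρ_SOR = 0.968450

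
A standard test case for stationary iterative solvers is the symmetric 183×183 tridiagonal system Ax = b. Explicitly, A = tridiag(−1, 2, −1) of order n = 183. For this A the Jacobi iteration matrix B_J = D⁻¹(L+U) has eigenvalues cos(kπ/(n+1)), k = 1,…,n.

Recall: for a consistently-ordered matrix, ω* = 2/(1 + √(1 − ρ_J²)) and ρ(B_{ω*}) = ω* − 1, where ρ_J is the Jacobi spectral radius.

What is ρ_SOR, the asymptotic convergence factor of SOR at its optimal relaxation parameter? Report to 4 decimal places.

ρ_SOR = 0.9664

[ρ_J] n=183: ρ(B_J) = cos(π/(n+1)) = cos(π/184) = 0.9999.
√(1−ρ_J²) = |sin(π/184)| = 0.01707
ω* = 2/(1+0.01707) = 1.9664
Hence ρ(B_{ω*}) = 1.9664 − 1 = 0.9664.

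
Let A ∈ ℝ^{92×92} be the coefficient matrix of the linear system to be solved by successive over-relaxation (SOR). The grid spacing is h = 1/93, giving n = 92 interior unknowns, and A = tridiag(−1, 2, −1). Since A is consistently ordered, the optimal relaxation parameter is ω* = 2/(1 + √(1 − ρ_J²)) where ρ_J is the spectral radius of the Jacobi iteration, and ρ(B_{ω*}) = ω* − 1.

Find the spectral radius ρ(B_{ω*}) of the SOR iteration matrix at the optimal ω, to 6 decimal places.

ρ_SOR = 0.934659

[ρ_J] n=92: ρ(B_J) = cos(π/(n+1)) = cos(π/93) = 0.999429.
root = sin(π/93) = 0.0337741  (since 1−cos² = sin²).
ω* = 2/(1+0.0337741) = 1.934659
ρ_SOR = ω* − 1 ≈ 0.934659.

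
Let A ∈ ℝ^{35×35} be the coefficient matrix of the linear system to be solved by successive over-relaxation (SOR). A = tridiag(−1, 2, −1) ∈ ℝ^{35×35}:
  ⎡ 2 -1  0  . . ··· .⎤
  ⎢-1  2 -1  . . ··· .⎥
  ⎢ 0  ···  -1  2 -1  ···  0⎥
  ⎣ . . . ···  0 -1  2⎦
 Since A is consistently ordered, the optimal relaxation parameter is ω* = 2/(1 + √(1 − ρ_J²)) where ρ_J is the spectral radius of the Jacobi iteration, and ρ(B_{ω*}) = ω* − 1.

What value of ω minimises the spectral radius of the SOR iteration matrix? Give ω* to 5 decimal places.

ω* = 1.83966

spectrum of D⁻¹(L+U) = {cos(kπ/36) : 1≤k≤35}; ρ_J = cos(π/36) = 0.99619.
1 − cos²(π/36) = sin²(π/36) ⇒ √(1−ρ_J²) = sin(π/36) = 0.087156.
Then 2/(1+√(1−ρ_J²)) = 2/(1+0.087156); ω* = 2/1.087156 = 1.83966.
At ω = 1.83966 every |λ(B_ω)| = ω−1, so ρ_SOR = 0.83966.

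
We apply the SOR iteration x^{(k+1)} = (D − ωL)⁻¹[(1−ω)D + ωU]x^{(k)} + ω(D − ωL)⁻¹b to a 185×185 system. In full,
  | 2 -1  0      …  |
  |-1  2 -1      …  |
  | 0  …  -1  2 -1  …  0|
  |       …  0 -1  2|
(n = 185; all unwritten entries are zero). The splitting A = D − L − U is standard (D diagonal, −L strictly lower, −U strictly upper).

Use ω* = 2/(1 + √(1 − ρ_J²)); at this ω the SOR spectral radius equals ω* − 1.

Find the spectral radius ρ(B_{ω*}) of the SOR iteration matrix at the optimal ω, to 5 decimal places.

ρ_SOR = 0.96678

B_J for the 185×185 system has eigenvalues cos(kπ/186); ρ_J = cos(π/186) = 0.99986.
1 − cos²(π/186) = sin²(π/186) ⇒ √(1−ρ_J²) = sin(π/186) = 0.016889.
Then 2/(1+√(1−ρ_J²)) = 2/(1+0.016889); ω* = 2/1.016889 = 1.96678.
[ρ_SOR] ω* − 1 = 0.96678.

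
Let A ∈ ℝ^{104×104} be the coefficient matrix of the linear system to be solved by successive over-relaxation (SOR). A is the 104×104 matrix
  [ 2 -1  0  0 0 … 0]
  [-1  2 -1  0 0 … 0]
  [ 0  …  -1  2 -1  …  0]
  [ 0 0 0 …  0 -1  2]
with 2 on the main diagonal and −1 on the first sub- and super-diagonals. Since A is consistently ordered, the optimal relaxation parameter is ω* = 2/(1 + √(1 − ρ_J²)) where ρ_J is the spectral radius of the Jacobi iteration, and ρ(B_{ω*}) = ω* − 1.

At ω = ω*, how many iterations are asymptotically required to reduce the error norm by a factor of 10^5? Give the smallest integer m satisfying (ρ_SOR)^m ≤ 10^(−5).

m = 193

n=104: λ(B_J) = 1 − λ(A)/2 = cos(kπ/105); k=1 gives ρ_J = 0.9995524.
√(1−ρ_J²) simplifies to sin(π/105) = 0.0299155.
Young: ω* = 2/(1+√(1−ρ_J²)) = 2/(1+0.0299155) = 2/1.0299155 = 1.9419069.
Hence ρ(B_{ω*}) = 1.9419069 − 1 = 0.9419069.
Need (0.9419069)^m ≤ 10^(−5): m ≥ 5·ln10/|ln 0.9419069| = 11.5129/0.0598488 = 192.366 ⇒ m = 193.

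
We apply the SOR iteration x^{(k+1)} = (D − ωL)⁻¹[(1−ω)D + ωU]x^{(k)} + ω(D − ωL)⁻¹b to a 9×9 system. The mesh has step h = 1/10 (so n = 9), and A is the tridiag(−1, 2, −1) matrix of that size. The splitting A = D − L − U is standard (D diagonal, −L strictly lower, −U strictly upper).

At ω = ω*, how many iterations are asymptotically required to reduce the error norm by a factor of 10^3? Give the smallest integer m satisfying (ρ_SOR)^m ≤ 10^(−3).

n=9: λ(B_J) = 1 − λ(A)/2 = cos(kπ/10); k=1 gives ρ_J = 0.9510565.
√(1−ρ_J²) simplifies to sin(π/10) = 0.3090170.
Then 2/(1+√(1−ρ_J²)) = 2/(1+0.3090170); ω* = 2/1.3090170 = 1.5278640.
At ω = 1.5278640 every |λ(B_ω)| = ω−1, so ρ_SOR = 0.5278640.
3·ln10 = 6.90776; −ln(0.5278640) = 0.638917; m = ⌈6.90776/0.638917⌉ = ⌈10.812⌉ = 11.

m = 11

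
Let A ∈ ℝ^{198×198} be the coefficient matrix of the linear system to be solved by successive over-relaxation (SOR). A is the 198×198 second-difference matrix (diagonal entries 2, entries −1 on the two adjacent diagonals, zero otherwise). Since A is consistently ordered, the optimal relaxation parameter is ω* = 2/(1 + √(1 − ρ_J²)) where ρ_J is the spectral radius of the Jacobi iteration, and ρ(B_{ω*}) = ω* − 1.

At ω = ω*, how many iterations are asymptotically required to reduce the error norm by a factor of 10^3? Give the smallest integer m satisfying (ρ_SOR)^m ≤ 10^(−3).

[ρ_J] n=198: ρ(B_J) = cos(π/(n+1)) = cos(π/199) = 0.9998754.
√(1−ρ_J²) simplifies to sin(π/199) = 0.0157862.
Then 2/(1+√(1−ρ_J²)) = 2/(1+0.0157862); ω* = 2/1.0157862 = 1.9689183.
[ρ_SOR] ω* − 1 = 0.9689183.
Need (0.9689183)^m ≤ 10^(−3): m ≥ 3·ln10/|ln 0.9689183| = 6.90776/0.031575 = 218.773 ⇒ m = 219.

m = 219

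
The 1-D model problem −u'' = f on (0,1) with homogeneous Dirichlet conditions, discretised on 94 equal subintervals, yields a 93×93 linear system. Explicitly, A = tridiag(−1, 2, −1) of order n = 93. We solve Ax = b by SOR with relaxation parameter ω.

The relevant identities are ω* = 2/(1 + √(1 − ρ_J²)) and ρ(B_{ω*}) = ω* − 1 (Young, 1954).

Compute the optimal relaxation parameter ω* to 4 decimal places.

n=93: λ(B_J) = 1 − λ(A)/2 = cos(kπ/94); k=1 gives ρ_J = 0.9994.
root = sin(π/94) = 0.03341  (since 1−cos² = sin²).
Then 2/(1+√(1−ρ_J²)) = 2/(1+0.03341); ω* = 2/1.03341 = 1.9353.
and ρ(B_{ω*}) = 1.9353 − 1 = 0.9353.

ω* = 1.9353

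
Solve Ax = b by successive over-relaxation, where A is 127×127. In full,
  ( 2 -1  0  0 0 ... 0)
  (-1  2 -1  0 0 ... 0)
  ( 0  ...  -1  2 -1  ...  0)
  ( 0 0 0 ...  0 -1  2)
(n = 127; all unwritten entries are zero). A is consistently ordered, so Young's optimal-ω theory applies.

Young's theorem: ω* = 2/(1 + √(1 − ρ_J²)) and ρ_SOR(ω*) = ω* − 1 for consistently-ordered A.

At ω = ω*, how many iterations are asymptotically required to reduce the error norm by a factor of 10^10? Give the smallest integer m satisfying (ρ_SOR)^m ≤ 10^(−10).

m = 470

ρ_J = max_k |cos(kπ/128)| = cos(π/128) = 0.9996988
1 − cos²(π/128) = sin²(π/128) ⇒ √(1−ρ_J²) = sin(π/128) = 0.0245412.
ω* = 2/(1+0.0245412) = 1.9520933
ρ(B_{ω*}) = ω*−1 = 0.9520933
ρ_SOR^m ≤ 10^(−10) ⇔ m ≥ 10·ln10/(−ln 0.9520933) = 23.0259/0.0490922 = 469.034; m = ⌈469.034⌉ = 470.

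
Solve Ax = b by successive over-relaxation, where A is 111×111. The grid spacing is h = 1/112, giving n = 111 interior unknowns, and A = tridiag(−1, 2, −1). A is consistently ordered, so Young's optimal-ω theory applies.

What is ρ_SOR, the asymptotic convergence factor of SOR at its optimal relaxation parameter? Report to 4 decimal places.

ρ_SOR = 0.9454

With n=111, ρ(Jacobi) = cos(π/112) = 0.9996.
√(1−ρ_J²) simplifies to sin(π/112) = 0.02805.
ω* = 2/(1 + 0.02805) = 2/1.02805 = 1.9454.
ρ(B_{ω*}) = ω*−1 = 0.9454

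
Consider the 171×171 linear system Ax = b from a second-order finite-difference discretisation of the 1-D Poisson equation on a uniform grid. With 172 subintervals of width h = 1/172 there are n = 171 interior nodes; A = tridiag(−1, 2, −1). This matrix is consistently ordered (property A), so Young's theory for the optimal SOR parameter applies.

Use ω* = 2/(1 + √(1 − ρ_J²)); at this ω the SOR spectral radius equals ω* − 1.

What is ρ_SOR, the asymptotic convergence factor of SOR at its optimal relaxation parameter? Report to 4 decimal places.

With n=171, ρ(Jacobi) = cos(π/172) = 0.9998.
root = sin(π/172) = 0.01826  (since 1−cos² = sin²).
ω* = 2/(1 + 0.01826) = 2/1.01826 = 1.9641.
[ρ_SOR] ω* − 1 = 0.9641.

ρ_SOR = 0.9641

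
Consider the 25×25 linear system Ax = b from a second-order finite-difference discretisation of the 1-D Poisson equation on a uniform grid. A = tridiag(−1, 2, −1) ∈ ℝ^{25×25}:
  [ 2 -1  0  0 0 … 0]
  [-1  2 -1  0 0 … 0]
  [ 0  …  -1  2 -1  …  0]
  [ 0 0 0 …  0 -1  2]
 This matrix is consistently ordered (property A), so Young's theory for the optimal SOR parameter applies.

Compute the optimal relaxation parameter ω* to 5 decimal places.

spectrum of D⁻¹(L+U) = {cos(kπ/26) : 1≤k≤25}; ρ_J = cos(π/26) = 0.99271.
√(1−ρ_J²) simplifies to sin(π/26) = 0.120537.
ω* = 2/(1+0.120537) = 1.78486
Hence ρ(B_{ω*}) = 1.78486 − 1 = 0.78486.

ω* = 1.78486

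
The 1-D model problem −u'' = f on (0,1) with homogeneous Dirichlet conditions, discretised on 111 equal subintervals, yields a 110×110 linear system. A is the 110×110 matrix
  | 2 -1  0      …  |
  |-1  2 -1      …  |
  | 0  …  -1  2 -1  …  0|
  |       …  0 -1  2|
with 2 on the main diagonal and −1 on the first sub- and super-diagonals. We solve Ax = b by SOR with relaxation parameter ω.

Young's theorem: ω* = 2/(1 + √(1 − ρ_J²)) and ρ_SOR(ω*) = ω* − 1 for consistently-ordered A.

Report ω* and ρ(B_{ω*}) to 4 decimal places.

[ρ_J] n=110: ρ(B_J) = cos(π/(n+1)) = cos(π/111) = 0.9996.
√(1−ρ_J²) simplifies to sin(π/111) = 0.02830.
Then 2/(1+√(1−ρ_J²)) = 2/(1+0.02830); ω* = 2/1.02830 = 1.9450.
At ω = 1.9450 every |λ(B_ω)| = ω−1, so ρ_SOR = 0.9450.

ω* = 1.9450, ρ_SOR = 0.9450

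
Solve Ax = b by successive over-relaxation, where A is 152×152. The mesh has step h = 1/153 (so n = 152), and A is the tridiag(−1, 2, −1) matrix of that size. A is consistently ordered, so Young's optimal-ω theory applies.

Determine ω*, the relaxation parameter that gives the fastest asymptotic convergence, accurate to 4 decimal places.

B_J for the 152×152 system has eigenvalues cos(kπ/153); ρ_J = cos(π/153) = 0.9998.
√(1−ρ_J²) = |sin(π/153)| = 0.02053
ω* = 2/(1 + 0.02053) = 2/1.02053 = 1.9598.
At ω = 1.9598 every |λ(B_ω)| = ω−1, so ρ_SOR = 0.9598.

ω* = 1.9598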